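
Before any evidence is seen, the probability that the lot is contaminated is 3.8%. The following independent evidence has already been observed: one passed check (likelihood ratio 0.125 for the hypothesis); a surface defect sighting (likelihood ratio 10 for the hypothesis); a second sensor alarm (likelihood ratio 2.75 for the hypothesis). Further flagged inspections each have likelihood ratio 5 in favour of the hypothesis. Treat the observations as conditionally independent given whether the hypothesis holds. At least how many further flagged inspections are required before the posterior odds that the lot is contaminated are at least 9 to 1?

3

Prior odds = 0.038/0.962 = 19/481.
Combined Bayes factor of the evidence already in hand = 0.125 × 10 × 2.75 = 3.4375.
Odds after that evidence = (19/481) × 3.4375 = 1045/7696.
Target odds = 9.
Need 5ⁿ ≥ 9 ÷ (1045/7696) = 69264/1045.
5² = 25 falls short of 69264/1045 but 5³ = 125 reaches it, so n = 3.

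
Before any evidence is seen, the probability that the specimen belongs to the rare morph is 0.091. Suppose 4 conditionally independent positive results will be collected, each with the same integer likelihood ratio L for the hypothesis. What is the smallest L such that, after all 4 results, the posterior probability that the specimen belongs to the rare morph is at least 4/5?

3

Prior odds = 0.091/0.909 = 91/909.
Target odds = 0.8/0.2 = 4.
Need L⁴ ≥ 4 ÷ (91/909) = 3636/91.
2⁴ = 16 < 3636/91 ≤ 81 = 3⁴, so L = 3.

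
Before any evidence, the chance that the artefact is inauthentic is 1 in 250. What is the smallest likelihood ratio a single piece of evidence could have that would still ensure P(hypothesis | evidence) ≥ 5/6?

Prior odds = 0.004/0.996 = 1/249.
Target odds = (5/6)/(1/6) = 5.
Required Bayes factor = 5 ÷ (1/249) = 1245.

1245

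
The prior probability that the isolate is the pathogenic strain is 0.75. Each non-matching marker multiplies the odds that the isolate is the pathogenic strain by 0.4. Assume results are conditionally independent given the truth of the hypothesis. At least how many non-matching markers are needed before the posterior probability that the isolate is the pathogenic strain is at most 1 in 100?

7

Prior odds: 0.75 ÷ 0.25 = 3.
Likelihood ratio per non-matching marker = 0.4.
Target posterior odds = 0.01/0.99 = 1/99.
Need 3 × 0.4ⁿ ≤ 1/99, i.e. 0.4ⁿ ≤ 1/297.
0.4⁶ = 64/15625 is still above 1/297 but 0.4⁷ = 128/78125 is at or below it, so n = 7.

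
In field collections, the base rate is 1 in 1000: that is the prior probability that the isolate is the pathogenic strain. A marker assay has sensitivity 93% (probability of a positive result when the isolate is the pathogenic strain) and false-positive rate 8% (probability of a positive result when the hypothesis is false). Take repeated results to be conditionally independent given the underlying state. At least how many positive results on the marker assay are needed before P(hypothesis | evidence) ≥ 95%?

Prior odds = 0.001/0.999 = 1/999.
Likelihood ratio of a positive result = 0.93/0.08 = 11.625.
Target odds: 0.95 ÷ 0.05 = 19.
Need (1/999) × 11.625ⁿ ≥ 19, i.e. 11.625ⁿ ≥ 18981.
11.625⁴ = 74805201/4096 falls short of 18981 but 11.625⁵ ≈212307 reaches it, so n = 5.

5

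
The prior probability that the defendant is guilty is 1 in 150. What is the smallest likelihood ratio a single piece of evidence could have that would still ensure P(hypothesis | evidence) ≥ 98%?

Prior odds = (1/150)/(149/150) = 1/149.
Target odds = 0.98/0.02 = 49.
Required Bayes factor = 49 ÷ (1/149) = 7301.

7301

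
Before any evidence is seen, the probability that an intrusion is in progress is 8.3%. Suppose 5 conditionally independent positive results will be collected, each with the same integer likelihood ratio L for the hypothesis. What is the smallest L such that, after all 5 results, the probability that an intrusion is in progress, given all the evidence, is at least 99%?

5

Prior odds = 0.083/0.917 = 83/917.
Target odds = 0.99/0.01 = 99.
Need L⁵ ≥ 99 ÷ (83/917) = 90783/83.
4⁵ = 1024 < 90783/83 ≤ 3125 = 5⁵, so L = 5.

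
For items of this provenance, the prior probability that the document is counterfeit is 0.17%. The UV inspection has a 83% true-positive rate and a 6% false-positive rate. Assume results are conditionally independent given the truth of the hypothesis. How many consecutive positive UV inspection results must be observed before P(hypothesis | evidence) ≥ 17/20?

Prior odds: 0.0017 ÷ 0.9983 = 17/9983.
Likelihood ratio of a positive result = 0.83/0.06 = 83/6.
Target odds: 0.85 ÷ 0.15 = 17/3.
Need (17/9983) × (83/6)ⁿ ≥ 17/3, i.e. (83/6)ⁿ ≥ 9983/3.
(83/6)³ = 571787/216 falls short of 9983/3 but (83/6)⁴ = 47458321/1296 reaches it, so n = 4.

4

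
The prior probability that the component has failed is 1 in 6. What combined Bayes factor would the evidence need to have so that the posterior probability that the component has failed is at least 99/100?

495

Prior odds = (1/6)/(5/6) = 0.2.
Target odds = 0.99/0.01 = 99.
Required Bayes factor = 99 ÷ 0.2 = 495.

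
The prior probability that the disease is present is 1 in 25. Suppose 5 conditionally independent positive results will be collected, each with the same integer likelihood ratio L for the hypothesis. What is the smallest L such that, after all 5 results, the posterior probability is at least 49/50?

Prior odds = 0.04/0.96 = 1/24.
Target odds = 0.98/0.02 = 49.
Need L⁵ ≥ 49 ÷ (1/24) = 1176.
4⁵ = 1024 < 1176 ≤ 3125 = 5⁵, so L = 5.

5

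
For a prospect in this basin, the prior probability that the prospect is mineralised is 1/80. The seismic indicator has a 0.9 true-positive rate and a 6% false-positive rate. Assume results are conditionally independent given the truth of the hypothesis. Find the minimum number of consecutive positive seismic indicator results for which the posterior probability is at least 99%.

Prior odds = 0.0125/0.9875 = 1/79.
Likelihood ratio of a positive result = 0.9/0.06 = 15.
Target odds: 0.99 ÷ 0.01 = 99.
Require 15ⁿ ≥ 99 ÷ (1/79) = 7821.
15³ = 3375 falls short of 7821 but 15⁴ = 50625 reaches it, so n = 4.

4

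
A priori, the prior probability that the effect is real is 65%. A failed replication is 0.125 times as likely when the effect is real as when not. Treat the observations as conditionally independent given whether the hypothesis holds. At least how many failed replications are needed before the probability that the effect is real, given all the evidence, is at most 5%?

2

Prior odds = 0.65/0.35 = 13/7.
Likelihood ratio per failed replication = 0.125.
Target posterior odds = 0.05/0.95 = 1/19.
Need (13/7) × 0.125ⁿ ≤ 1/19, i.e. 0.125ⁿ ≤ 7/247.
0.125¹ = 0.125 is still above 7/247 but 0.125² = 0.015625 is at or below it, so n = 2.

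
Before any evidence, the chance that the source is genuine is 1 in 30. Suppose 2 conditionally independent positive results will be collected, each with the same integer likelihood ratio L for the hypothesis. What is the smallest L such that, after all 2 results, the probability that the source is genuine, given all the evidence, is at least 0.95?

Prior odds = (1/30)/(29/30) = 1/29.
Target odds = 0.95/0.05 = 19.
Need L² ≥ 19 ÷ (1/29) = 551.
23² = 529 < 551 ≤ 576 = 24², so L = 24.

24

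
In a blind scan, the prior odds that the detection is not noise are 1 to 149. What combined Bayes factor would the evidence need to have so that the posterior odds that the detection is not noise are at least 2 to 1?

298

Prior odds = 1/149.
Target odds = 2.
Required Bayes factor = 2 ÷ (1/149) = 298.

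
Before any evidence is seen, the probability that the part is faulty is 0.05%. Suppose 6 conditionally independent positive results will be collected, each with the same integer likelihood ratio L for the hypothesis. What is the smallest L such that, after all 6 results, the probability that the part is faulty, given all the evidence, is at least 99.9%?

Prior odds = 0.0005/0.9995 = 1/1999.
Target odds = 0.999/0.001 = 999.
Need L⁶ ≥ 999 ÷ (1/1999) = 1997001.
11⁶ = 1771561 < 1997001 ≤ 2985984 = 12⁶, so L = 12.

12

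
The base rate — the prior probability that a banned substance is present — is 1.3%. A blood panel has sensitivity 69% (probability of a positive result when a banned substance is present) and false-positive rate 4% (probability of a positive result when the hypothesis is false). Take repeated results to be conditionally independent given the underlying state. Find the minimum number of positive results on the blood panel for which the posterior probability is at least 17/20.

3

Prior odds = 0.013/0.987 = 13/987.
Likelihood ratio of a positive result = 0.69/0.04 = 17.25.
Target posterior odds = 0.85/0.15 = 17/3.
Require 17.25ⁿ ≥ 17/3 ÷ (13/987) = 5593/13.
17.25² = 297.5625 falls short of 5593/13 but 17.25³ = 5132.953125 reaches it, so n = 3.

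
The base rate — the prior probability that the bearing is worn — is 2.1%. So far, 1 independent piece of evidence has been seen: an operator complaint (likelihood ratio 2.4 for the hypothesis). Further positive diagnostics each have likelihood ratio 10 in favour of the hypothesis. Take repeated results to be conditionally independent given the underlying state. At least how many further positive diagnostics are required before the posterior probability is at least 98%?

Prior odds = 0.021/0.979 = 21/979.
Bayes factor of the evidence already in hand = 2.4.
Odds after that evidence = (21/979) × 2.4 = 252/4895.
Target odds = 0.98/0.02 = 49.
Need 10ⁿ ≥ 49 ÷ (252/4895) = 34265/36.
10² = 100 falls short of 34265/36 but 10³ = 1000 reaches it, so n = 3.

3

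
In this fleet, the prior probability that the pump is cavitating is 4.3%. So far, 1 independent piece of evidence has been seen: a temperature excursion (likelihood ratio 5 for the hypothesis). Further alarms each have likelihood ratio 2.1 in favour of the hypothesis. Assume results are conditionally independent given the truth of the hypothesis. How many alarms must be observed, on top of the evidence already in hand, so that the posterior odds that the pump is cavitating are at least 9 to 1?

Prior odds = 0.043/0.957 = 43/957.
Bayes factor of the evidence already in hand = 5.
Odds after that evidence = (43/957) × 5 = 215/957.
Target odds = 9.
Need 2.1ⁿ ≥ 9 ÷ (215/957) = 8613/215.
2.1⁴ = 19.4481 falls short of 8613/215 but 2.1⁵ = 4084101/100000 reaches it, so n = 5.

5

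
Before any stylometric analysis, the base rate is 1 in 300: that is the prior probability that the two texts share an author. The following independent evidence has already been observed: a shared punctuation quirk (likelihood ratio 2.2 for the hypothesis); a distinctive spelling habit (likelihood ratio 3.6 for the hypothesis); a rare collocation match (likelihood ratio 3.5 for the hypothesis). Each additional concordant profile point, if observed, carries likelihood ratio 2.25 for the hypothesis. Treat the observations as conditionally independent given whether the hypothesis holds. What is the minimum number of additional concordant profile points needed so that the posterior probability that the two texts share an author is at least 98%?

Prior odds = (1/300)/(299/300) = 1/299.
Combined Bayes factor of the evidence already in hand = 2.2 × 3.6 × 3.5 = 27.72.
Odds after that evidence = (1/299) × 27.72 = 693/7475.
Target odds = 0.98/0.02 = 49.
Need 2.25ⁿ ≥ 49 ÷ (693/7475) = 52325/99.
2.25⁷ = 4782969/16384 falls short of 52325/99 but 2.25⁸ = 43046721/65536 reaches it, so n = 8.

8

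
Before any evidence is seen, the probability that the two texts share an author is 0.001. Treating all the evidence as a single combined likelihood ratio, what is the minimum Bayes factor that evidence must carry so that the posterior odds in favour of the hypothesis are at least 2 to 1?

1998

Prior odds = 0.001/0.999 = 1/999.
Target odds = 2.
Required Bayes factor = 2 ÷ (1/999) = 1998.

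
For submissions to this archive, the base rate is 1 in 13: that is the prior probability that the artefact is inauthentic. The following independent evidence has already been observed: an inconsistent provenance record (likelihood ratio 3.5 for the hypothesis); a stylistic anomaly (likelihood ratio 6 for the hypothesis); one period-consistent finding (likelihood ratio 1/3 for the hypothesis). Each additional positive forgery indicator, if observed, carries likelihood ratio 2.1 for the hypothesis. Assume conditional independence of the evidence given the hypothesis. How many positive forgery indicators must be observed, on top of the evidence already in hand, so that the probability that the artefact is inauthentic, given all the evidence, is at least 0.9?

Prior odds = (1/13)/(12/13) = 1/12.
Combined Bayes factor of the evidence already in hand = 3.5 × 6 × (1/3) = 7.
Odds after that evidence = (1/12) × 7 = 7/12.
Target odds = 0.9/0.1 = 9.
Need 2.1ⁿ ≥ 9 ÷ (7/12) = 108/7.
2.1³ = 9.261 falls short of 108/7 but 2.1⁴ = 19.4481 reaches it, so n = 4.

4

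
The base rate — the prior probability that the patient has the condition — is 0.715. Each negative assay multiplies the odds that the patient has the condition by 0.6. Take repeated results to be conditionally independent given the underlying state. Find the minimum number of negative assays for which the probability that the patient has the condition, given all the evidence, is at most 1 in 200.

Prior odds = 0.715/0.285 = 143/57.
Likelihood ratio per negative assay = 0.6.
Target odds: 0.005 ÷ 0.995 = 1/199.
Require 0.6ⁿ ≤ 1/199 ÷ (143/57) = 57/28457.
0.6¹² = 531441/244140625 is still above 57/28457 but 0.6¹³ ≈0.00130607 is at or below it, so n = 13.

13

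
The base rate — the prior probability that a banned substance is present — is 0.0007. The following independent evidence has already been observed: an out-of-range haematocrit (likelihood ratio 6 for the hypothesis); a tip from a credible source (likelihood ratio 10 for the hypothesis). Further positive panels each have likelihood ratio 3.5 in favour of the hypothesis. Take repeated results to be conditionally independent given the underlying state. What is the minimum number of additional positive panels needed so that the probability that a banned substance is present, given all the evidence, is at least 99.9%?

9

Prior odds = 0.0007/0.9993 = 7/9993.
Combined Bayes factor of the evidence already in hand = 6 × 10 = 60.
Odds after that evidence = (7/9993) × 60 = 140/3331.
Target odds = 0.999/0.001 = 999.
Need 3.5ⁿ ≥ 999 ÷ (140/3331) = 3327669/140.
3.5⁸ = 5764801/256 falls short of 3327669/140 but 3.5⁹ = 40353607/512 reaches it, so n = 9.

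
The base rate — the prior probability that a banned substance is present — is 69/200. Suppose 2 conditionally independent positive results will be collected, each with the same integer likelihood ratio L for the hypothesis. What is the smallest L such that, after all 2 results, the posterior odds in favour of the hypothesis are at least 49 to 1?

Prior odds = 0.345/0.655 = 69/131.
Target odds = 49.
Need L² ≥ 49 ÷ (69/131) = 6419/69.
9² = 81 < 6419/69 ≤ 100 = 10², so L = 10.

10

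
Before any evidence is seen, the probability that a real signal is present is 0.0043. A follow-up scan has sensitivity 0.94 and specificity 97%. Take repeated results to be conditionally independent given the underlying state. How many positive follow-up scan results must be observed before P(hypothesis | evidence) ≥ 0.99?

Prior odds = 0.0043/0.9957 = 43/9957.
False-positive rate = 1 − 0.97 = 0.03; likelihood ratio of a positive = 0.94/0.03 = 94/3.
Target posterior odds = 0.99/0.01 = 99.
Need (43/9957) × (94/3)ⁿ ≥ 99, i.e. (94/3)ⁿ ≥ 985743/43.
(94/3)² = 8836/9 falls short of 985743/43 but (94/3)³ = 830584/27 reaches it, so n = 3.

3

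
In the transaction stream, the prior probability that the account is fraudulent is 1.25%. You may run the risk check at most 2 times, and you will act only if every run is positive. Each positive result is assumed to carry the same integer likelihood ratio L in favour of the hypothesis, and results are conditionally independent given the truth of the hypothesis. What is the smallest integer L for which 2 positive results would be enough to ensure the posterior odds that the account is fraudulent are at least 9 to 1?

Prior odds = 0.0125/0.9875 = 1/79.
Target odds = 9.
Need L² ≥ 9 ÷ (1/79) = 711.
26² = 676 < 711 ≤ 729 = 27², so L = 27.

27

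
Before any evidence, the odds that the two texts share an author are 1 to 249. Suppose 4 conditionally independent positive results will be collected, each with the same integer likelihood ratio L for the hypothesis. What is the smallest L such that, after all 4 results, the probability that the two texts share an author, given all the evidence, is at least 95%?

9

Prior odds = 1/249.
Target odds = 0.95/0.05 = 19.
Need L⁴ ≥ 19 ÷ (1/249) = 4731.
8⁴ = 4096 < 4731 ≤ 6561 = 9⁴, so L = 9.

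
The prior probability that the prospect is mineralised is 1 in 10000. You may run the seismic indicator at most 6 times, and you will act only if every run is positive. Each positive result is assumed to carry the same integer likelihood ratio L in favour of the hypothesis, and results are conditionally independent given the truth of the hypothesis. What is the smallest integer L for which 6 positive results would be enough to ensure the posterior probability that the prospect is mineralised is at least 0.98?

Prior odds = 0.0001/0.9999 = 1/9999.
Target odds = 0.98/0.02 = 49.
Need L⁶ ≥ 49 ÷ (1/9999) = 489951.
8⁶ = 262144 < 489951 ≤ 531441 = 9⁶, so L = 9.

9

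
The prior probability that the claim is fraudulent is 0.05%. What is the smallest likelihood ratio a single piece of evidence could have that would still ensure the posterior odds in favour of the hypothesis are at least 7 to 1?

13993

Prior odds = 0.0005/0.9995 = 1/1999.
Target odds = 7.
Required Bayes factor = 7 ÷ (1/1999) = 13993.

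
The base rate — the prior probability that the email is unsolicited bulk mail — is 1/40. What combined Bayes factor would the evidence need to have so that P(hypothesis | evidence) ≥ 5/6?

195

Prior odds = 0.025/0.975 = 1/39.
Target odds = (5/6)/(1/6) = 5.
Required Bayes factor = 5 ÷ (1/39) = 195.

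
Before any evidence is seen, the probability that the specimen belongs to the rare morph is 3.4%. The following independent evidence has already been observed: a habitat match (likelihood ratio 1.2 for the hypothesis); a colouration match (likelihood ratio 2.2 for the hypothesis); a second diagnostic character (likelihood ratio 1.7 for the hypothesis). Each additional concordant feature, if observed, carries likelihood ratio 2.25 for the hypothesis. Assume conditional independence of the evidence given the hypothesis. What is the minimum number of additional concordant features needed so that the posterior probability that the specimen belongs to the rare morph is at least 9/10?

Prior odds = 0.034/0.966 = 17/483.
Combined Bayes factor of the evidence already in hand = 1.2 × 2.2 × 1.7 = 4.488.
Odds after that evidence = (17/483) × 4.488 = 3179/20125.
Target odds = 0.9/0.1 = 9.
Need 2.25ⁿ ≥ 9 ÷ (3179/20125) = 181125/3179.
2.25⁴ = 25.62890625 falls short of 181125/3179 but 2.25⁵ = 59049/1024 reaches it, so n = 5.

5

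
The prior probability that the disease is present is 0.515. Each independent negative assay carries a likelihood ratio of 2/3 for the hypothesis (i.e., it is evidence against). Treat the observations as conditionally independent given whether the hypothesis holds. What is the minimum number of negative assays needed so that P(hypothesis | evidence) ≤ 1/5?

Prior odds = 0.515/0.485 = 103/97.
Likelihood ratio per negative assay = 2/3.
Target odds: 0.2 ÷ 0.8 = 0.25.
Require (2/3)ⁿ ≤ 0.25 ÷ (103/97) = 97/412.
(2/3)³ = 8/27 is still above 97/412 but (2/3)⁴ = 16/81 is at or below it, so n = 4.

4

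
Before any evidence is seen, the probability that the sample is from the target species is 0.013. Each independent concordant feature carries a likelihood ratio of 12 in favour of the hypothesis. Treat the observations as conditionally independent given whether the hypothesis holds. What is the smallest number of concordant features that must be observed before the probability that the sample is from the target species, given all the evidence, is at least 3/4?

Prior odds = 0.013/0.987 = 13/987.
Likelihood ratio per concordant feature = 12.
Target posterior odds = 0.75/0.25 = 3.
Need (13/987) × 12ⁿ ≥ 3, i.e. 12ⁿ ≥ 2961/13.
12² = 144 falls short of 2961/13 but 12³ = 1728 reaches it, so n = 3.

3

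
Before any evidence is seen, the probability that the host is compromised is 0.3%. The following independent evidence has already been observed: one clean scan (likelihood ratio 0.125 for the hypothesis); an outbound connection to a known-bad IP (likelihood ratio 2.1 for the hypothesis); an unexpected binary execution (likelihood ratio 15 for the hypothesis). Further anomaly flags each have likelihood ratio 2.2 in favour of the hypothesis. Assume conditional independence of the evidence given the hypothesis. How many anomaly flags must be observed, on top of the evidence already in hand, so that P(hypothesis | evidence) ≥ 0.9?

Prior odds = 0.003/0.997 = 3/997.
Combined Bayes factor of the evidence already in hand = 0.125 × 2.1 × 15 = 3.9375.
Odds after that evidence = (3/997) × 3.9375 = 189/15952.
Target odds = 0.9/0.1 = 9.
Need 2.2ⁿ ≥ 9 ÷ (189/15952) = 15952/21.
2.2⁸ = 214358881/390625 falls short of 15952/21 but 2.2⁹ ≈1207.27 reaches it, so n = 9.

9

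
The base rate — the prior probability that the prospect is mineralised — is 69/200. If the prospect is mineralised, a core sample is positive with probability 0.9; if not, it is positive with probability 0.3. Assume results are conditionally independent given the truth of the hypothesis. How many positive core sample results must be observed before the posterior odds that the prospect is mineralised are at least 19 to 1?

4

Prior odds: 0.345 ÷ 0.655 = 69/131.
Likelihood ratio of a positive = 0.9/0.3 = 3.
Target odds = 19.
Need (69/131) × 3ⁿ ≥ 19, i.e. 3ⁿ ≥ 2489/69.
3³ = 27 falls short of 2489/69 but 3⁴ = 81 reaches it, so n = 4.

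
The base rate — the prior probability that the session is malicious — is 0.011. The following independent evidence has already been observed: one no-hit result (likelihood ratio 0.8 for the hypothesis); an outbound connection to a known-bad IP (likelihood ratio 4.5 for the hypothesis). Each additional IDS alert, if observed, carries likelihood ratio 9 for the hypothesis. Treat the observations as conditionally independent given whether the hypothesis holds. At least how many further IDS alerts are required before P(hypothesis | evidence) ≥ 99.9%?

Prior odds = 0.011/0.989 = 11/989.
Combined Bayes factor of the evidence already in hand = 0.8 × 4.5 = 3.6.
Odds after that evidence = (11/989) × 3.6 = 198/4945.
Target odds = 0.999/0.001 = 999.
Need 9ⁿ ≥ 999 ÷ (198/4945) = 548895/22.
9⁴ = 6561 falls short of 548895/22 but 9⁵ = 59049 reaches it, so n = 5.

5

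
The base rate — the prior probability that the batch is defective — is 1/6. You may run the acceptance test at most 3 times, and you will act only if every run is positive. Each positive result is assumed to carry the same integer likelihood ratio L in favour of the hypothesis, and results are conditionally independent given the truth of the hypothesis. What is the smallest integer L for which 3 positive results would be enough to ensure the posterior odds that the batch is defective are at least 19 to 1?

5

Prior odds = (1/6)/(5/6) = 0.2.
Target odds = 19.
Need L³ ≥ 19 ÷ 0.2 = 95.
4³ = 64 < 95 ≤ 125 = 5³, so L = 5.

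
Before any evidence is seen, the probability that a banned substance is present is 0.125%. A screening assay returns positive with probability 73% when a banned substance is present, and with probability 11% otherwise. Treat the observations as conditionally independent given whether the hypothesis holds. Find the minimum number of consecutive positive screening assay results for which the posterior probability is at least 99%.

Prior odds = 0.00125/0.99875 = 1/799.
Likelihood ratio of a positive result = 0.73/0.11 = 73/11.
Target odds: 0.99 ÷ 0.01 = 99.
Require (73/11)ⁿ ≥ 99 ÷ (1/799) = 79101.
(73/11)⁵ ≈12872.1 falls short of 79101 but (73/11)⁶ ≈85424.2 reaches it, so n = 6.

6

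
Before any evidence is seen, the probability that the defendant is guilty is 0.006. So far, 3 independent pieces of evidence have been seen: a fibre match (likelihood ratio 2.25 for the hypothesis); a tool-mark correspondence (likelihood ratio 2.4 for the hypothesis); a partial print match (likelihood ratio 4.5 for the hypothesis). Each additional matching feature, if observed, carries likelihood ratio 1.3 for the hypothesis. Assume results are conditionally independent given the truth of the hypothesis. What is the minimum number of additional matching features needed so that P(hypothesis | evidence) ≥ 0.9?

Prior odds = 0.006/0.994 = 3/497.
Combined Bayes factor of the evidence already in hand = 2.25 × 2.4 × 4.5 = 24.3.
Odds after that evidence = (3/497) × 24.3 = 729/4970.
Target odds = 0.9/0.1 = 9.
Need 1.3ⁿ ≥ 9 ÷ (729/4970) = 4970/81.
1.3¹⁵ ≈51.1859 falls short of 4970/81 but 1.3¹⁶ ≈66.5417 reaches it, so n = 16.

16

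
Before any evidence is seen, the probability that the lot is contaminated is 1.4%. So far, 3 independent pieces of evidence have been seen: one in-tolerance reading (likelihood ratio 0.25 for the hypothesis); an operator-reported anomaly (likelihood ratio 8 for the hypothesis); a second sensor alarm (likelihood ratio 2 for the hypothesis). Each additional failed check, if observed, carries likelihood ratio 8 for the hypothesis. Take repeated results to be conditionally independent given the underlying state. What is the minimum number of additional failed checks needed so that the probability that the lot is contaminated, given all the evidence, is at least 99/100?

Prior odds = 0.014/0.986 = 7/493.
Combined Bayes factor of the evidence already in hand = 0.25 × 8 × 2 = 4.
Odds after that evidence = (7/493) × 4 = 28/493.
Target odds = 0.99/0.01 = 99.
Need 8ⁿ ≥ 99 ÷ (28/493) = 48807/28.
8³ = 512 falls short of 48807/28 but 8⁴ = 4096 reaches it, so n = 4.

4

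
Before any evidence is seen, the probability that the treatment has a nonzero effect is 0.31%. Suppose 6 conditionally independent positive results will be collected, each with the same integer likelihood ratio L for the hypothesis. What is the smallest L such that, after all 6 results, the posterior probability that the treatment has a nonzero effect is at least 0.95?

5

Prior odds = 0.0031/0.9969 = 31/9969.
Target odds = 0.95/0.05 = 19.
Need L⁶ ≥ 19 ÷ (31/9969) = 189411/31.
4⁶ = 4096 < 189411/31 ≤ 15625 = 5⁶, so L = 5.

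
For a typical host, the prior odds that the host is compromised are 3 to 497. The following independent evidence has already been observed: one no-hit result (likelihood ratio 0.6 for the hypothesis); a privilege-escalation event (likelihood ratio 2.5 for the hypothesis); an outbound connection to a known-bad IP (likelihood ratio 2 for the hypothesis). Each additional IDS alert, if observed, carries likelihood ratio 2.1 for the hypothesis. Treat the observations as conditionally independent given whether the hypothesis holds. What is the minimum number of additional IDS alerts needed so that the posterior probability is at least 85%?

8

Prior odds = 3/497.
Combined Bayes factor of the evidence already in hand = 0.6 × 2.5 × 2 = 3.
Odds after that evidence = (3/497) × 3 = 9/497.
Target odds = 0.85/0.15 = 17/3.
Need 2.1ⁿ ≥ 17/3 ÷ (9/497) = 8449/27.
2.1⁷ ≈180.109 falls short of 8449/27 but 2.1⁸ ≈378.229 reaches it, so n = 8.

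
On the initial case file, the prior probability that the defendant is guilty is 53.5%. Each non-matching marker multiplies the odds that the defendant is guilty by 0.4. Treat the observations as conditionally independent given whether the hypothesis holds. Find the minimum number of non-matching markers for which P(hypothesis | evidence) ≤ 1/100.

Prior odds = 0.535/0.465 = 107/93.
Likelihood ratio per non-matching marker = 0.4.
Target odds: 0.01 ÷ 0.99 = 1/99.
Need (107/93) × 0.4ⁿ ≤ 1/99, i.e. 0.4ⁿ ≤ 31/3531.
0.4⁵ = 0.01024 is still above 31/3531 but 0.4⁶ = 64/15625 is at or below it, so n = 6.

6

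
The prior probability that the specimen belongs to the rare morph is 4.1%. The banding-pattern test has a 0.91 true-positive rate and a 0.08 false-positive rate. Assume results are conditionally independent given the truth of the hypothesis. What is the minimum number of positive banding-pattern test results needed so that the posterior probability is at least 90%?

Prior odds: 0.041 ÷ 0.959 = 41/959.
Likelihood ratio of a positive result = 0.91/0.08 = 11.375.
Target posterior odds = 0.9/0.1 = 9.
Need (41/959) × 11.375ⁿ ≥ 9, i.e. 11.375ⁿ ≥ 8631/41.
11.375² = 129.390625 falls short of 8631/41 but 11.375³ = 753571/512 reaches it, so n = 3.

3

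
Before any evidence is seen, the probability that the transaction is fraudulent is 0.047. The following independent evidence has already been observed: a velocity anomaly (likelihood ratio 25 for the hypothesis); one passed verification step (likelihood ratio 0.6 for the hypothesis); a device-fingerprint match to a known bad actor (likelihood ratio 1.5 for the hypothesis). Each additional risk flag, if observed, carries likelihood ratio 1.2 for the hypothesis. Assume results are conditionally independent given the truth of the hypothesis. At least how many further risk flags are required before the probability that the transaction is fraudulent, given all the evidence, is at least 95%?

Prior odds = 0.047/0.953 = 47/953.
Combined Bayes factor of the evidence already in hand = 25 × 0.6 × 1.5 = 22.5.
Odds after that evidence = (47/953) × 22.5 = 2115/1906.
Target odds = 0.95/0.05 = 19.
Need 1.2ⁿ ≥ 19 ÷ (2115/1906) = 36214/2115.
1.2¹⁵ ≈15.407 falls short of 36214/2115 but 1.2¹⁶ ≈18.4884 reaches it, so n = 16.

16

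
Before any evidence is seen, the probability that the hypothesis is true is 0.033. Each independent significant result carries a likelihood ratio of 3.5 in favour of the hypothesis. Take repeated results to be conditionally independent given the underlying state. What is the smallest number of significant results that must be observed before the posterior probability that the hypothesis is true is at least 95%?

6

Prior odds = 0.033/0.967 = 33/967.
Likelihood ratio per significant result = 3.5.
Target odds: 0.95 ÷ 0.05 = 19.
Require 3.5ⁿ ≥ 19 ÷ (33/967) = 18373/33.
3.5⁵ = 525.21875 falls short of 18373/33 but 3.5⁶ = 1838.265625 reaches it, so n = 6.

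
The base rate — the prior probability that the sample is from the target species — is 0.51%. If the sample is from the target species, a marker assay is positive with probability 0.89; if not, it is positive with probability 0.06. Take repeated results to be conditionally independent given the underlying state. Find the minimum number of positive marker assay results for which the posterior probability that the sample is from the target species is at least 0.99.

4

Prior odds: 0.0051 ÷ 0.9949 = 51/9949.
Likelihood ratio of a positive = 0.89/0.06 = 89/6.
Target posterior odds = 0.99/0.01 = 99.
Need (51/9949) × (89/6)ⁿ ≥ 99, i.e. (89/6)ⁿ ≥ 328317/17.
(89/6)³ = 704969/216 falls short of 328317/17 but (89/6)⁴ = 62742241/1296 reaches it, so n = 4.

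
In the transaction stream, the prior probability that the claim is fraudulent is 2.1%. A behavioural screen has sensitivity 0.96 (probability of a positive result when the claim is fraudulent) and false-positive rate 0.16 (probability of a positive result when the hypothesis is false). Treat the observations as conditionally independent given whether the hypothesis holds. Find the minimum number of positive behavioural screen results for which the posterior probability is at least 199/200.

Prior odds: 0.021 ÷ 0.979 = 21/979.
Likelihood ratio of a positive result = 0.96/0.16 = 6.
Target posterior odds = 0.995/0.005 = 199.
Require 6ⁿ ≥ 199 ÷ (21/979) = 194821/21.
6⁵ = 7776 falls short of 194821/21 but 6⁶ = 46656 reaches it, so n = 6.

6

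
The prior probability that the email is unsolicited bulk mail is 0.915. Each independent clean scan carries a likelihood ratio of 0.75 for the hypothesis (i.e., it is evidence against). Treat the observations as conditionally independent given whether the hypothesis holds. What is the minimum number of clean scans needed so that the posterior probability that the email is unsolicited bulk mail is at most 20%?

Prior odds = 0.915/0.085 = 183/17.
Likelihood ratio per clean scan = 0.75.
Target posterior odds = 0.2/0.8 = 0.25.
Require 0.75ⁿ ≤ 0.25 ÷ (183/17) = 17/732.
0.75¹³ = 1594323/67108864 is still above 17/732 but 0.75¹⁴ = 4782969/268435456 is at or below it, so n = 14.

14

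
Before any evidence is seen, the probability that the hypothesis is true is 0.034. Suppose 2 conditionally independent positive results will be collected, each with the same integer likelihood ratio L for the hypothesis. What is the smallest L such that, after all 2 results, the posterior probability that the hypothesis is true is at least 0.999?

169

Prior odds = 0.034/0.966 = 17/483.
Target odds = 0.999/0.001 = 999.
Need L² ≥ 999 ÷ (17/483) = 482517/17.
168² = 28224 < 482517/17 ≤ 28561 = 169², so L = 169.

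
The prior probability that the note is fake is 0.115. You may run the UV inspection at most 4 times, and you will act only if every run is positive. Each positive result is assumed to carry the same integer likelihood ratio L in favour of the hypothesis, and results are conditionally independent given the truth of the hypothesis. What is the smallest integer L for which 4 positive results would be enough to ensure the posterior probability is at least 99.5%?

7

Prior odds = 0.115/0.885 = 23/177.
Target odds = 0.995/0.005 = 199.
Need L⁴ ≥ 199 ÷ (23/177) = 35223/23.
6⁴ = 1296 < 35223/23 ≤ 2401 = 7⁴, so L = 7.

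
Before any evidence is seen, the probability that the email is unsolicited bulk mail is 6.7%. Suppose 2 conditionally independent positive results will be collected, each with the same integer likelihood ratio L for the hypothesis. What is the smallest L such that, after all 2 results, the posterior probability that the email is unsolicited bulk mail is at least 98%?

27

Prior odds = 0.067/0.933 = 67/933.
Target odds = 0.98/0.02 = 49.
Need L² ≥ 49 ÷ (67/933) = 45717/67.
26² = 676 < 45717/67 ≤ 729 = 27², so L = 27.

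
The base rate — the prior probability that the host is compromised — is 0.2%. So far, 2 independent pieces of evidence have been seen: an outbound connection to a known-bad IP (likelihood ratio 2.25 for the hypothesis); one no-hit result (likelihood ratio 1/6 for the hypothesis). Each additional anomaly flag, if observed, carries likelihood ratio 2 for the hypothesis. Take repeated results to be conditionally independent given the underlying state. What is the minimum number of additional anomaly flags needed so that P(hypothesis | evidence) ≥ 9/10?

Prior odds = 0.002/0.998 = 1/499.
Combined Bayes factor of the evidence already in hand = 2.25 × (1/6) = 0.375.
Odds after that evidence = (1/499) × 0.375 = 3/3992.
Target odds = 0.9/0.1 = 9.
Need 2ⁿ ≥ 9 ÷ (3/3992) = 11976.
2¹³ = 8192 falls short of 11976 but 2¹⁴ = 16384 reaches it, so n = 14.

14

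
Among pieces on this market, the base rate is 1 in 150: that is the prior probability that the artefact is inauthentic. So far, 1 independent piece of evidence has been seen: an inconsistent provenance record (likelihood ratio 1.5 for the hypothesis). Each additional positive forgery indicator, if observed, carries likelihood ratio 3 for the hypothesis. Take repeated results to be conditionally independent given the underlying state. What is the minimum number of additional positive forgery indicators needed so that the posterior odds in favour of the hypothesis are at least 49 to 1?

8

Prior odds = (1/150)/(149/150) = 1/149.
Bayes factor of the evidence already in hand = 1.5.
Odds after that evidence = (1/149) × 1.5 = 3/298.
Target odds = 49.
Need 3ⁿ ≥ 49 ÷ (3/298) = 14602/3.
3⁷ = 2187 falls short of 14602/3 but 3⁸ = 6561 reaches it, so n = 8.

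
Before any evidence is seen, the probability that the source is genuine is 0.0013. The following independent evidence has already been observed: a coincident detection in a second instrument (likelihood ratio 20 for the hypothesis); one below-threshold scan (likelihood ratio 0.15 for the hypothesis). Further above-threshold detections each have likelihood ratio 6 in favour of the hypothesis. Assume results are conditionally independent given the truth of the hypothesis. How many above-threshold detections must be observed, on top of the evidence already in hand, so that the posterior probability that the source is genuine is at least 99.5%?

Prior odds = 0.0013/0.9987 = 13/9987.
Combined Bayes factor of the evidence already in hand = 20 × 0.15 = 3.
Odds after that evidence = (13/9987) × 3 = 13/3329.
Target odds = 0.995/0.005 = 199.
Need 6ⁿ ≥ 199 ÷ (13/3329) = 662471/13.
6⁶ = 46656 falls short of 662471/13 but 6⁷ = 279936 reaches it, so n = 7.

7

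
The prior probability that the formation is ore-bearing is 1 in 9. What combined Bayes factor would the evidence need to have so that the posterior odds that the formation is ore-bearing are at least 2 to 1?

16

Prior odds = (1/9)/(8/9) = 0.125.
Target odds = 2.
Required Bayes factor = 2 ÷ 0.125 = 16.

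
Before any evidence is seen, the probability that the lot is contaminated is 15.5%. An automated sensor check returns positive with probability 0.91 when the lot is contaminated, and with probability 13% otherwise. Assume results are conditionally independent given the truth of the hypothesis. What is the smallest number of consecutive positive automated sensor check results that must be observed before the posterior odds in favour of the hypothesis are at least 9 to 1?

Prior odds = 0.155/0.845 = 31/169.
Likelihood ratio of a positive result = 0.91/0.13 = 7.
Target odds = 9.
Need (31/169) × 7ⁿ ≥ 9, i.e. 7ⁿ ≥ 1521/31.
7² = 49 falls short of 1521/31 but 7³ = 343 reaches it, so n = 3.

3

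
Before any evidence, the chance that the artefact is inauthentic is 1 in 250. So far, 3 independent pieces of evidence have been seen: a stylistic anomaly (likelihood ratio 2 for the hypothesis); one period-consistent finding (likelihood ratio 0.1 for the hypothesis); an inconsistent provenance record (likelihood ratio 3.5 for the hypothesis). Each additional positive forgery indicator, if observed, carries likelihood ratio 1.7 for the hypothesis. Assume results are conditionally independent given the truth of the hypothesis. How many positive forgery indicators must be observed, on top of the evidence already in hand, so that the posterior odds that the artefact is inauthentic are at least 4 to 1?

Prior odds = 0.004/0.996 = 1/249.
Combined Bayes factor of the evidence already in hand = 2 × 0.1 × 3.5 = 0.7.
Odds after that evidence = (1/249) × 0.7 = 7/2490.
Target odds = 4.
Need 1.7ⁿ ≥ 4 ÷ (7/2490) = 9960/7.
1.7¹³ ≈990.458 falls short of 9960/7 but 1.7¹⁴ ≈1683.78 reaches it, so n = 14.

14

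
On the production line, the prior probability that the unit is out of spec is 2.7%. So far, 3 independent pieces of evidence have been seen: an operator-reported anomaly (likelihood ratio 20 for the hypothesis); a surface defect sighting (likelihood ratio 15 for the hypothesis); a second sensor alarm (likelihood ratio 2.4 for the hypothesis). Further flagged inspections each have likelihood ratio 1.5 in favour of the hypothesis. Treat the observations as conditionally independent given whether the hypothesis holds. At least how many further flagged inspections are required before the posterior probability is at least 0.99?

Prior odds = 0.027/0.973 = 27/973.
Combined Bayes factor of the evidence already in hand = 20 × 15 × 2.4 = 720.
Odds after that evidence = (27/973) × 720 = 19440/973.
Target odds = 0.99/0.01 = 99.
Need 1.5ⁿ ≥ 99 ÷ (19440/973) = 10703/2160.
1.5³ = 3.375 falls short of 10703/2160 but 1.5⁴ = 5.0625 reaches it, so n = 4.

4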